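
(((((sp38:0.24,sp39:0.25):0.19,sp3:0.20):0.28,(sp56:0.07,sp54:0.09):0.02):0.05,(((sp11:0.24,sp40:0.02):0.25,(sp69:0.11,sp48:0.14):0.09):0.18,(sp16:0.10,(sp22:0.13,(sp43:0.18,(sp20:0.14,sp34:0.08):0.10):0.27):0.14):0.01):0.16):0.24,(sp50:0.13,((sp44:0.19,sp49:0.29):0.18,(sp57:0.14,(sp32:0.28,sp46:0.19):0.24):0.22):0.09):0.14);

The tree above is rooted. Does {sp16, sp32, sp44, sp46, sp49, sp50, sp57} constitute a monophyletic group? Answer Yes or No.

The MRCA of the listed taxa is the root, so the smallest clade containing them is the whole tree.
That clade also contains sp11, sp20, sp22, sp3, sp34, sp38, sp39, sp40, sp43, sp48, sp54, sp56, sp69, which are not in the proposed group, so the group is not monophyletic.

No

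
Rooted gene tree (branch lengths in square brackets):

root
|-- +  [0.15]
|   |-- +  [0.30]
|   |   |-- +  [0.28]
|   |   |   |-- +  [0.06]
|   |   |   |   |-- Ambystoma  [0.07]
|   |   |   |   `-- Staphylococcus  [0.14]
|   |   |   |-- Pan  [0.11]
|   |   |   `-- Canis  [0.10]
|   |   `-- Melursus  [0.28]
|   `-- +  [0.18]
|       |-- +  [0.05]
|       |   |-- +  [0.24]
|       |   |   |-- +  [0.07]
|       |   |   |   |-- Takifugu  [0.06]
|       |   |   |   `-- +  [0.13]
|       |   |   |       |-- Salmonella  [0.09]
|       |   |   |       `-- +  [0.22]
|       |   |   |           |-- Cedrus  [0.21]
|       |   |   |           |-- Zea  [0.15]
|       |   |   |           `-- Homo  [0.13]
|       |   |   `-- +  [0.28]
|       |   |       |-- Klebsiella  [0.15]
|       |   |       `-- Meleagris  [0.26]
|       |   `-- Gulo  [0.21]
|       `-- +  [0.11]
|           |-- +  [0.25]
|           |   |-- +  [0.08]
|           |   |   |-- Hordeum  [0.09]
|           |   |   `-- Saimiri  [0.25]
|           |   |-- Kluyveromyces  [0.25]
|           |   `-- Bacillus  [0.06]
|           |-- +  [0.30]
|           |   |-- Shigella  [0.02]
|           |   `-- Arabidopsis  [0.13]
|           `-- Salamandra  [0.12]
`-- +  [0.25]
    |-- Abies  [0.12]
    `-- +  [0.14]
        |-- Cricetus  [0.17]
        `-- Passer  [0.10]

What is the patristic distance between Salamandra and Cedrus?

The path runs Salamandra → … → MRCA → … → Cedrus; the MRCA is the node subtending ((((Takifugu,(Salmonella,(Cedrus,Zea,Homo))),(Klebsiella,Meleagris)),Gulo),(((Hordeum,Saimiri),Kluyveromyces,Bacillus),(Shigella,Arabidopsis),Salamandra)).
Branch lengths along that path: 0.12 + 0.11 + 0.05 + 0.24 + 0.07 + 0.13 + 0.22 + 0.21 = 1.15.

1.15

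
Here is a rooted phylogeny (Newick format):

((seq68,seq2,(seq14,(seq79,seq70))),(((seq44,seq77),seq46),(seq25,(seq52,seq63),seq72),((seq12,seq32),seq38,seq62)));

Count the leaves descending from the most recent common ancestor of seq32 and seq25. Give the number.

The MRCA of seq32 and seq25 is the node subtending (((seq44,seq77),seq46),(seq25,(seq52,seq63),seq72),((seq12,seq32),seq38,seq62)).
That clade contains 11 terminal taxa: seq12, seq25, seq32, seq38, seq44, seq46, seq52, seq62, seq63, seq72, seq77.

11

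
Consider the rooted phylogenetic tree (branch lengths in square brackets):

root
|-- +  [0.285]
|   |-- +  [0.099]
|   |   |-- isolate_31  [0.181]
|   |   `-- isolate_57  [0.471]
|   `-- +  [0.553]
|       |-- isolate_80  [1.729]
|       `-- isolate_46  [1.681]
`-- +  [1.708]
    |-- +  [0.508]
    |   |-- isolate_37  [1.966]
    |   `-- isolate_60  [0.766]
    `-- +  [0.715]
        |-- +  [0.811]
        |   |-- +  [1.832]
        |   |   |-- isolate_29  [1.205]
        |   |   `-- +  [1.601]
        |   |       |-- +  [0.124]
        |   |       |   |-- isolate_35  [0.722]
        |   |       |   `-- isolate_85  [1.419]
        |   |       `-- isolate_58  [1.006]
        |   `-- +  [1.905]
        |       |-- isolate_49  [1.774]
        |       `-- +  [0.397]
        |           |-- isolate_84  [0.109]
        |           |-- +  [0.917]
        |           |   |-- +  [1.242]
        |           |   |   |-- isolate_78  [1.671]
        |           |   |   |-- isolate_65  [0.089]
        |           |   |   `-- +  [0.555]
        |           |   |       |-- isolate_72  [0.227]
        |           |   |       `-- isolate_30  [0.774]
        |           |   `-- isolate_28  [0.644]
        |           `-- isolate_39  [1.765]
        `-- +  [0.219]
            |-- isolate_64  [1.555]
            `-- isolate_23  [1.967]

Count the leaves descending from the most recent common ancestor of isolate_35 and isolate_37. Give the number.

16

The MRCA of isolate_35 and isolate_37 is the node subtending ((isolate_37,isolate_60),(((isolate_29,((isolate_35,isolate_85),isolate_58)),(isolate_49,(isolate_84,((isolate_78,isolate_65,(isolate_72,isolate_30)),isolate_28),isolate_39))),(isolate_64,isolate_23))).
That clade contains 16 terminal taxa: isolate_23, isolate_28, isolate_29, isolate_30, isolate_35, isolate_37, isolate_39, isolate_49, isolate_58, isolate_60, isolate_64, isolate_65, isolate_72, isolate_78, isolate_84, isolate_85.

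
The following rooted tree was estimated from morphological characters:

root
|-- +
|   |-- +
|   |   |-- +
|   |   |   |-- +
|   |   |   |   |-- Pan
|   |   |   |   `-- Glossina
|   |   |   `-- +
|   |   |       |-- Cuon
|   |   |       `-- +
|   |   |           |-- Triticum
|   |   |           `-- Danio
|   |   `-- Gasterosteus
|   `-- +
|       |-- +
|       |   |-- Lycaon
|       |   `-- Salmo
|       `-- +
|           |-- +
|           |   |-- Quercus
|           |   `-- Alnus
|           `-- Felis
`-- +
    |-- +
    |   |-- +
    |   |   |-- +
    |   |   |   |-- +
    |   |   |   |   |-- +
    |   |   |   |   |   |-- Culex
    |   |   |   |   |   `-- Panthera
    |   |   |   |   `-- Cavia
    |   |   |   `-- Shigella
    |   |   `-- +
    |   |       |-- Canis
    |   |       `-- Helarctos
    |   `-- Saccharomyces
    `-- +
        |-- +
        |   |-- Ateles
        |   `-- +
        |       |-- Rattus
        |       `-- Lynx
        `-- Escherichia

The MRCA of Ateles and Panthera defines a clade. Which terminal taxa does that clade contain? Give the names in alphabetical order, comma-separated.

Ateles, Canis, Cavia, Culex, Escherichia, Helarctos, Lynx, Panthera, Rattus, Saccharomyces, Shigella

Tracing Ateles: it sits inside (Ateles,(Rattus,Lynx)).
Tracing Panthera: it sits inside (Culex,Panthera).
The smallest clade enclosing both is ((((((Culex,Panthera),Cavia),Shigella),(Canis,Helarctos)),Saccharomyces),((Ateles,(Rattus,Lynx)),Escherichia)); the answer is its 11 terminal taxa in alphabetical order.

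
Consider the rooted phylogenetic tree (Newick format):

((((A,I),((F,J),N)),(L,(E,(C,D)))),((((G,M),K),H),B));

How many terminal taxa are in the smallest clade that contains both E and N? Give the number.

9

The MRCA of E and N is the node subtending (((A,I),((F,J),N)),(L,(E,(C,D)))).
That clade contains 9 terminal taxa: A, C, D, E, F, I, J, L, N.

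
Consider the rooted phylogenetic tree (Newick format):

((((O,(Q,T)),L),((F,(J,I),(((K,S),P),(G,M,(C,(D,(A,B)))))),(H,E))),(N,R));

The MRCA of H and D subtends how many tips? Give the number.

The MRCA of H and D is the node subtending ((F,(J,I),(((K,S),P),(G,M,(C,(D,(A,B)))))),(H,E)).
That clade contains 14 terminal taxa: A, B, C, D, E, F, G, H, I, J, K, M, P, S.

14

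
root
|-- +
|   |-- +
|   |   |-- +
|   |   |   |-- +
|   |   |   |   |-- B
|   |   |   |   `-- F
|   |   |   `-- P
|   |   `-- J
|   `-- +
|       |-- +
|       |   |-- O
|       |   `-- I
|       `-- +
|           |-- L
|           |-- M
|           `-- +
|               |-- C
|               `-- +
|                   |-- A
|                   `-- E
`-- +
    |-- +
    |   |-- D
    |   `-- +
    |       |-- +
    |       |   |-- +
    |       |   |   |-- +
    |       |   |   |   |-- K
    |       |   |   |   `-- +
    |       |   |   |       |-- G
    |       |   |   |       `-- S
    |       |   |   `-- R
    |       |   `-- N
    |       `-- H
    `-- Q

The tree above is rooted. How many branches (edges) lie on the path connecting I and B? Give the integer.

The MRCA of I and B is the node subtending ((((B,F),P),J),((O,I),(L,M,(C,(A,E))))).
From I up to that node: 3 branches. From B up to the same node: 4 branches. Total: 3 + 4 = 7.

7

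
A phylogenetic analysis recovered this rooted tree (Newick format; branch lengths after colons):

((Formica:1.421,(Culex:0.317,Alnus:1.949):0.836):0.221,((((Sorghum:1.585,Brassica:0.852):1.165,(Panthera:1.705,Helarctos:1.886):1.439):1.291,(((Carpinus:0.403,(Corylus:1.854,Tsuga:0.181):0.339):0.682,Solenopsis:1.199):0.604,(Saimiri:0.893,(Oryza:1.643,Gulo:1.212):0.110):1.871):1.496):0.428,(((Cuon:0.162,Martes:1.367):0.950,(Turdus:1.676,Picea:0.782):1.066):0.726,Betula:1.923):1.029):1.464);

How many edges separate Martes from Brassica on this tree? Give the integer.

The MRCA of Martes and Brassica is the node subtending ((((Sorghum,Brassica),(Panthera,Helarctos)),(((Carpinus,(Corylus,Tsuga)),Solenopsis),(Saimiri,(Oryza,Gulo)))),(((Cuon,Martes),(Turdus,Picea)),Betula)).
From Martes up to that node: 4 branches. From Brassica up to the same node: 4 branches. Total: 4 + 4 = 8.

8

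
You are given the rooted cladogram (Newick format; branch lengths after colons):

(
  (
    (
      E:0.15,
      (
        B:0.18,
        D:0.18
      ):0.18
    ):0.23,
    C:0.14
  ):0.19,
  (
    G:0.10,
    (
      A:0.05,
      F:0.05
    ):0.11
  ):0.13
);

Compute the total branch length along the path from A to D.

The path runs A → … → MRCA → … → D; the MRCA is the root of the tree.
Branch lengths along that path: 0.05 + 0.11 + 0.13 + 0.19 + 0.23 + 0.18 + 0.18 = 1.07.

1.07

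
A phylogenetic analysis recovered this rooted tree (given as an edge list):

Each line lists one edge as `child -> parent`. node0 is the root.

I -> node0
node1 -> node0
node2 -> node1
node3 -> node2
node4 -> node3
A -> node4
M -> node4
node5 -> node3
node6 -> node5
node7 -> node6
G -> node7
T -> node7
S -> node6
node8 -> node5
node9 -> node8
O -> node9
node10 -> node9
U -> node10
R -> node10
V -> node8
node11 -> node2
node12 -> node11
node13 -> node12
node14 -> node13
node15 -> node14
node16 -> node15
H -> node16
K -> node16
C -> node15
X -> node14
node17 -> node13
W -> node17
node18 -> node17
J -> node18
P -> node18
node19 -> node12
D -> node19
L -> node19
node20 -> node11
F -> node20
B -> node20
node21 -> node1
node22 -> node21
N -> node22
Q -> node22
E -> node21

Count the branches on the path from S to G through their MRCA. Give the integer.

3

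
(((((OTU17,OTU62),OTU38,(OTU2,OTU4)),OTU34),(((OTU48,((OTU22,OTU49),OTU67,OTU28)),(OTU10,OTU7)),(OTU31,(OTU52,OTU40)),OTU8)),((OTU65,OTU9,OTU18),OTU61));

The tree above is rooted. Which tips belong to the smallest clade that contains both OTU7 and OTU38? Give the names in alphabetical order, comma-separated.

OTU10, OTU17, OTU2, OTU22, OTU28, OTU31, OTU34, OTU38, OTU4, OTU40, OTU48, OTU49, OTU52, OTU62, OTU67, OTU7, OTU8

Tracing OTU7: it sits inside (OTU10,OTU7).
Tracing OTU38: it sits inside ((OTU17,OTU62),OTU38,(OTU2,OTU4)).
The smallest clade enclosing both is ((((OTU17,OTU62),OTU38,(OTU2,OTU4)),OTU34),(((OTU48,((OTU22,OTU49),OTU67,OTU28)),(OTU10,OTU7)),(OTU31,(OTU52,OTU40)),OTU8)); the answer is its 17 terminal taxa in alphabetical order.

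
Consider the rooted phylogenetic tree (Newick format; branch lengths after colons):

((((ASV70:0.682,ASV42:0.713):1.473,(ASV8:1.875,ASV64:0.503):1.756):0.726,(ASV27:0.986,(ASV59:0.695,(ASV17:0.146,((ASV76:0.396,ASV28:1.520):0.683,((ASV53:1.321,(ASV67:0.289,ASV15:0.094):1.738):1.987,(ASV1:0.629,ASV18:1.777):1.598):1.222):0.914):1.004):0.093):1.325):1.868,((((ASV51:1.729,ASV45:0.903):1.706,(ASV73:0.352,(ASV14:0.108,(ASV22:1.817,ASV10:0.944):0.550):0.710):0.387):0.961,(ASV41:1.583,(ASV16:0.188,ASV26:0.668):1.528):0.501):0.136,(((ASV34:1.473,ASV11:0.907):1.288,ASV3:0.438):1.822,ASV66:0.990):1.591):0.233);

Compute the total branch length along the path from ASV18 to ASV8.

12.290

The path runs ASV18 → … → MRCA → … → ASV8; the MRCA is the node subtending (((ASV70,ASV42),(ASV8,ASV64)),(ASV27,(ASV59,(ASV17,((ASV76,ASV28),((ASV53,(ASV67,ASV15)),(ASV1,ASV18))))))).
Branch lengths along that path: 1.777 + 1.598 + 1.222 + 0.914 + 1.004 + 0.093 + 1.325 + 0.726 + 1.756 + 1.875 = 12.290.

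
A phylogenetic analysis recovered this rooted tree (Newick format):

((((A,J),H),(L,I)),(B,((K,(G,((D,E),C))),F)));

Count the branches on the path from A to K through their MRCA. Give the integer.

The MRCA of A and K is the root of the tree.
From A up to that node: 4 branches. From K up to the same node: 4 branches. Total: 4 + 4 = 8.

8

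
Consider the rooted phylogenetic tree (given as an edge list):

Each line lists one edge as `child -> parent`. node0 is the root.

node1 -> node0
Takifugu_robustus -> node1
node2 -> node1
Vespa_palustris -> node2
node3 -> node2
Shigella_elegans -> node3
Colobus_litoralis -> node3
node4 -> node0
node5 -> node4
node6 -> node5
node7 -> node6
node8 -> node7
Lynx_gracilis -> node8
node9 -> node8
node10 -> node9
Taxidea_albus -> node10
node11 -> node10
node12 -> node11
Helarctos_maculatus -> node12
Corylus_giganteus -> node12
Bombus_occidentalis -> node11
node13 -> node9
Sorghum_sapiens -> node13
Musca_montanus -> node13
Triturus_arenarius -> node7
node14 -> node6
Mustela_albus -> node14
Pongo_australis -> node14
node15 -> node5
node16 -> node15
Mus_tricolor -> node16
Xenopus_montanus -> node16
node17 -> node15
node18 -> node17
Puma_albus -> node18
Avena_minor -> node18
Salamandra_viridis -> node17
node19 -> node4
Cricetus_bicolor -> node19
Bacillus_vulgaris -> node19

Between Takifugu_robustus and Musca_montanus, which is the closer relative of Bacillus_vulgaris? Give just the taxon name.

Musca_montanus

The MRCA of Bacillus_vulgaris and Musca_montanus subtends (((((Lynx_gracilis,((Taxidea_albus,((Helarctos_maculatus,Corylus_giganteus),Bombus_occidentalis)),(Sorghum_sapiens,Musca_montanus))),Triturus_arenarius),(Mustela_albus,Pongo_australis)),((Mus_tricolor,Xenopus_montanus),((Puma_albus,Avena_minor),Salamandra_viridis))),(Cricetus_bicolor,Bacillus_vulgaris)) (17 taxa).
The MRCA of Bacillus_vulgaris and Takifugu_robustus is the root, subtending the entire tree (21 taxa).
The first is nested inside the second, so Bacillus_vulgaris shares a more recent common ancestor with Musca_montanus.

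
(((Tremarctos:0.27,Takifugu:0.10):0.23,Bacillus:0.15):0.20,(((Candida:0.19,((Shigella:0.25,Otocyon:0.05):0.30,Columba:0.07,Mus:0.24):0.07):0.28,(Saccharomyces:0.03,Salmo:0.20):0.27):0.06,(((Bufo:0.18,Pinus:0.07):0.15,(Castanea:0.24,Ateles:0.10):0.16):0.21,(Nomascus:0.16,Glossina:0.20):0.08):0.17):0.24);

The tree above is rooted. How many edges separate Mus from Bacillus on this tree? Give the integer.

The MRCA of Mus and Bacillus is the root of the tree.
From Mus up to that node: 5 branches. From Bacillus up to the same node: 2 branches. Total: 5 + 2 = 7.

7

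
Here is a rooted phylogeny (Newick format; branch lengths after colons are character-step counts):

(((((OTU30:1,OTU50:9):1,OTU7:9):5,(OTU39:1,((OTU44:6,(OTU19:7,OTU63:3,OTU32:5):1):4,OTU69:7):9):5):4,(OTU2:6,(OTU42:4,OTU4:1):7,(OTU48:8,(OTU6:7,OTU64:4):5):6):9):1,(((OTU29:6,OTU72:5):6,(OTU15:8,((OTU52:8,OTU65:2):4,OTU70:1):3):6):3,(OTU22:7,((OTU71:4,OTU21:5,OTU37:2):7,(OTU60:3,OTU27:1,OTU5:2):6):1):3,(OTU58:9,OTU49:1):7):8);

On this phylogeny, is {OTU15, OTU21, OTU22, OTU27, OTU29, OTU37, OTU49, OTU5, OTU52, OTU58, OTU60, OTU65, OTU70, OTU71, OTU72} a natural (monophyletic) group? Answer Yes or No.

Yes

The most recent common ancestor of these taxa subtends (((OTU29,OTU72),(OTU15,((OTU52,OTU65),OTU70))),(OTU22,((OTU71,OTU21,OTU37),(OTU60,OTU27,OTU5))),(OTU58,OTU49)).
That clade has exactly 15 tips — every listed taxon and nothing else — so the group is monophyletic.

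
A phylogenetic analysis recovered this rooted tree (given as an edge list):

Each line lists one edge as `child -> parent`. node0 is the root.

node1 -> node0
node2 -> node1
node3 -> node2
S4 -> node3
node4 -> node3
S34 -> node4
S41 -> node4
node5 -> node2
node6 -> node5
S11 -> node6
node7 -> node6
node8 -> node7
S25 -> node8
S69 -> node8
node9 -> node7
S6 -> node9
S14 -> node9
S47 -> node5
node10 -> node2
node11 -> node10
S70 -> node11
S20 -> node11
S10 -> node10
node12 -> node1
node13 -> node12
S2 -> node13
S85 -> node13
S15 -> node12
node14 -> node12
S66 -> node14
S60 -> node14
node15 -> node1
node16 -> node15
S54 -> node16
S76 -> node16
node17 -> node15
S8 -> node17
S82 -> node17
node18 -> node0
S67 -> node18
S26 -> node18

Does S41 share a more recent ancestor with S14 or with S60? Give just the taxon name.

The MRCA of S41 and S14 subtends ((S4,(S34,S41)),((S11,((S25,S69),(S6,S14))),S47),((S70,S20),S10)) (12 taxa).
The MRCA of S41 and S60 subtends (((S4,(S34,S41)),((S11,((S25,S69),(S6,S14))),S47),((S70,S20),S10)),((S2,S85),S15,(S66,S60)),((S54,S76),(S8,S82))) (21 taxa).
The first is nested inside the second, so S41 shares a more recent common ancestor with S14.

S14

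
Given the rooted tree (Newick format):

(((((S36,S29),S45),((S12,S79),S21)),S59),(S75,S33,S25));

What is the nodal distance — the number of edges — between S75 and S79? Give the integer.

The MRCA of S75 and S79 is the root of the tree.
From S75 up to that node: 2 branches. From S79 up to the same node: 5 branches. Total: 2 + 5 = 7.

7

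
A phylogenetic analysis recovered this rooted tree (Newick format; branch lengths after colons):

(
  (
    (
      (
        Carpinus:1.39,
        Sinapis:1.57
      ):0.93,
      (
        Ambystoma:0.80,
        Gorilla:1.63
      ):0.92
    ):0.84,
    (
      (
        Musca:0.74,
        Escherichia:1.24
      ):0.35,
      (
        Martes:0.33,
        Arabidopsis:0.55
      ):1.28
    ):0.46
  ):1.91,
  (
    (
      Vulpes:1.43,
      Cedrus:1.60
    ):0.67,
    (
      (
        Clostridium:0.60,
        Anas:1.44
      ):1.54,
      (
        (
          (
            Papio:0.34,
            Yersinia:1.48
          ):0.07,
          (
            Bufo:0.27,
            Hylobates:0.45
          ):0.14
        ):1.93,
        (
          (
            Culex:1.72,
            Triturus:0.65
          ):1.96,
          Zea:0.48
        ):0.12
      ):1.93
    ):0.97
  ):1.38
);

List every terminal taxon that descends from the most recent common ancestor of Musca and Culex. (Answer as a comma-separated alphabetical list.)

Ambystoma, Anas, Arabidopsis, Bufo, Carpinus, Cedrus, Clostridium, Culex, Escherichia, Gorilla, Hylobates, Martes, Musca, Papio, Sinapis, Triturus, Vulpes, Yersinia, Zea

Tracing Musca: it sits inside (Musca,Escherichia).
Tracing Culex: it sits inside (Culex,Triturus).
The smallest clade enclosing both is the whole tree (their MRCA is the root), so the answer is all 19 tips in alphabetical order.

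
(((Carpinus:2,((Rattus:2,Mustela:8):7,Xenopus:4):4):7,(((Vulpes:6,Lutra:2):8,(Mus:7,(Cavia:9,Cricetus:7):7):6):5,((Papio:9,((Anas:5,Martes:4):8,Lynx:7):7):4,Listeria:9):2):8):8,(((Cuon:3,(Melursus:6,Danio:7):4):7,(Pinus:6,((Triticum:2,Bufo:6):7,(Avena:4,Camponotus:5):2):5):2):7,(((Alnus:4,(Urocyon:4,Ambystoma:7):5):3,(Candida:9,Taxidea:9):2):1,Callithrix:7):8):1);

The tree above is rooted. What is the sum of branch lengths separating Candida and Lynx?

The path runs Candida → … → MRCA → … → Lynx; the MRCA is the root of the tree.
Branch lengths along that path: 9 + 2 + 1 + 8 + 1 + 8 + 8 + 2 + 4 + 7 + 7 = 57.

57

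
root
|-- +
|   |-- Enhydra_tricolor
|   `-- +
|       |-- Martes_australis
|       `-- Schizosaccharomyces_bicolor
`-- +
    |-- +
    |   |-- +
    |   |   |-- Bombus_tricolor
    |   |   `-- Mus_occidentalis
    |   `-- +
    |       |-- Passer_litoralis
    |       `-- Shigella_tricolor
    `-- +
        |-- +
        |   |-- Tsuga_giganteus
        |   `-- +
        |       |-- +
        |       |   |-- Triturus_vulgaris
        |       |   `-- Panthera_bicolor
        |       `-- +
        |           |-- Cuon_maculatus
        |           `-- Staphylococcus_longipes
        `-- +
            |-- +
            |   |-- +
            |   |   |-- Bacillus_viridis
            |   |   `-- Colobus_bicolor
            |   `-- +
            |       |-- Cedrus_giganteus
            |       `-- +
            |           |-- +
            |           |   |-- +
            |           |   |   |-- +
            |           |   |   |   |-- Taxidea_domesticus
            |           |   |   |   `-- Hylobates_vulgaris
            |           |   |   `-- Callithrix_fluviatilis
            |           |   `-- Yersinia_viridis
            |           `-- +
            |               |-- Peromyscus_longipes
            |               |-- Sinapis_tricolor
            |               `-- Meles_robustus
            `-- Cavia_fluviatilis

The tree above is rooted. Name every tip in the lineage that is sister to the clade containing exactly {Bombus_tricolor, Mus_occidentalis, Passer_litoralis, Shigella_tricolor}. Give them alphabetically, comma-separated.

The clade containing exactly {Bombus_tricolor, Mus_occidentalis, Passer_litoralis, Shigella_tricolor} attaches to the tree at the node subtending (((Bombus_tricolor,Mus_occidentalis),(Passer_litoralis,Shigella_tricolor)),((Tsuga_giganteus,((Triturus_vulgaris,Panthera_bicolor),(Cuon_maculatus,Staphylococcus_longipes))),(((Bacillus_viridis,Colobus_bicolor),(Cedrus_giganteus,((((Taxidea_domesticus,Hylobates_vulgaris),Callithrix_fluviatilis),Yersinia_viridis),(Peromyscus_longipes,Sinapis_tricolor,Meles_robustus)))),Cavia_fluviatilis))).
The other lineage descending from that same node — the sister group — is ((Tsuga_giganteus,((Triturus_vulgaris,Panthera_bicolor),(Cuon_maculatus,Staphylococcus_longipes))),(((Bacillus_viridis,Colobus_bicolor),(Cedrus_giganteus,((((Taxidea_domesticus,Hylobates_vulgaris),Callithrix_fluviatilis),Yersinia_viridis),(Peromyscus_longipes,Sinapis_tricolor,Meles_robustus)))),Cavia_fluviatilis)); its 16 tips in alphabetical order are the answer.

Bacillus_viridis, Callithrix_fluviatilis, Cavia_fluviatilis, Cedrus_giganteus, Colobus_bicolor, Cuon_maculatus, Hylobates_vulgaris, Meles_robustus, Panthera_bicolor, Peromyscus_longipes, Sinapis_tricolor, Staphylococcus_longipes, Taxidea_domesticus, Triturus_vulgaris, Tsuga_giganteus, Yersinia_viridis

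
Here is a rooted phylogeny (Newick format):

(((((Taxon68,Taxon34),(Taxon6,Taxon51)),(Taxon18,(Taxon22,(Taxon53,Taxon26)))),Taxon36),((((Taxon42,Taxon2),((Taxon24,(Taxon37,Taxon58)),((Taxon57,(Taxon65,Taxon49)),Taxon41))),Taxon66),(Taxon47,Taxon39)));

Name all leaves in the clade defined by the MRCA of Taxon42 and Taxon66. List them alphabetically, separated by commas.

Taxon2, Taxon24, Taxon37, Taxon41, Taxon42, Taxon49, Taxon57, Taxon58, Taxon65, Taxon66

Tracing Taxon42: it sits inside (Taxon42,Taxon2).
Tracing Taxon66: it sits inside (((Taxon42,Taxon2),((Taxon24,(Taxon37,Taxon58)),((Taxon57,(Taxon65,Taxon49)),Taxon41))),Taxon66).
The smallest clade enclosing both is (((Taxon42,Taxon2),((Taxon24,(Taxon37,Taxon58)),((Taxon57,(Taxon65,Taxon49)),Taxon41))),Taxon66); the answer is its 10 terminal taxa in alphabetical order.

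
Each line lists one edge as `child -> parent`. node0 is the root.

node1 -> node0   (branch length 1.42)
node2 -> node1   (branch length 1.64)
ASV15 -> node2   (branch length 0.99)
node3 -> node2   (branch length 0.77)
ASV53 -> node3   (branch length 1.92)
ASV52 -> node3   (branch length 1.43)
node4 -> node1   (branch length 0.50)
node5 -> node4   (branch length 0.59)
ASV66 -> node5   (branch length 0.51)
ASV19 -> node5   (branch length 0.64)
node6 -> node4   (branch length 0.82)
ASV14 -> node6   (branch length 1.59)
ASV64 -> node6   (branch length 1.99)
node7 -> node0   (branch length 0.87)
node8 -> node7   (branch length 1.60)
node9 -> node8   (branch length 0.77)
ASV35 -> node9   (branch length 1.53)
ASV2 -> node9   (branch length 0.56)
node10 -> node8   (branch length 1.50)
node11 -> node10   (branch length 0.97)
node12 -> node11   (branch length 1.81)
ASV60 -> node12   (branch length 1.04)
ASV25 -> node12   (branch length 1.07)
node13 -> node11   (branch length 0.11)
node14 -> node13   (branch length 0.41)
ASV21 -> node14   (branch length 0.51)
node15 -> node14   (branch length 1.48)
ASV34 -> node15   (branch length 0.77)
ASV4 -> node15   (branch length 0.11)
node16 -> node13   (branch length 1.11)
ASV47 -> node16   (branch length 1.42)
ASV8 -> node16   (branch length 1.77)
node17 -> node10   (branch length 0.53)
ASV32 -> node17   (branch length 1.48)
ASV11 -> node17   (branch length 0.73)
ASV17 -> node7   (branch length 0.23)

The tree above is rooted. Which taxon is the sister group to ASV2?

ASV35

ASV2 attaches to the tree at the node subtending (ASV35,ASV2).
The other lineage descending from that same node — the sister group — is the single tip ASV35.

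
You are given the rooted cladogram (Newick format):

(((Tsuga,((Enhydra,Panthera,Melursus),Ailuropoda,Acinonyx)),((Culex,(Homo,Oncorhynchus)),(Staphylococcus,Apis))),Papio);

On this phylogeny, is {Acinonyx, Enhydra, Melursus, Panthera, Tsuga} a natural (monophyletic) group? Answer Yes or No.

No

The MRCA of the listed taxa subtends (Tsuga,((Enhydra,Panthera,Melursus),Ailuropoda,Acinonyx)).
That clade also contains Ailuropoda, which is not in the proposed group, so the group is not monophyletic.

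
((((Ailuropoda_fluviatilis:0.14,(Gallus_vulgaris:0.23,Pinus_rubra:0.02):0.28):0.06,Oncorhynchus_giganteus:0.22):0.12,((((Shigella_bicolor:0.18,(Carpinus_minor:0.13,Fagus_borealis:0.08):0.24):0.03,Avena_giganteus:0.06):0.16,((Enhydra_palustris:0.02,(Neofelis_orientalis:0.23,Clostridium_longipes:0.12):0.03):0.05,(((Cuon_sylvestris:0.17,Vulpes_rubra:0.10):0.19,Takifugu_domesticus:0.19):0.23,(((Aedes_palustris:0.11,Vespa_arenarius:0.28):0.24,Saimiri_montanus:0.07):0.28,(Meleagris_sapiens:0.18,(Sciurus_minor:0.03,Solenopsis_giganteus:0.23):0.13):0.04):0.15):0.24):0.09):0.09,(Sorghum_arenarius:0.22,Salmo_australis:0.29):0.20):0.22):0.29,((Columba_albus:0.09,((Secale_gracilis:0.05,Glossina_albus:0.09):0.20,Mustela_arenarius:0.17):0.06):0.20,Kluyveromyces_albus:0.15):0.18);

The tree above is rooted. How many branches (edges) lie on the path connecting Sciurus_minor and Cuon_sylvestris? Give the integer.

The MRCA of Sciurus_minor and Cuon_sylvestris is the node subtending (((Cuon_sylvestris,Vulpes_rubra),Takifugu_domesticus),(((Aedes_palustris,Vespa_arenarius),Saimiri_montanus),(Meleagris_sapiens,(Sciurus_minor,Solenopsis_giganteus)))).
From Sciurus_minor up to that node: 4 branches. From Cuon_sylvestris up to the same node: 3 branches. Total: 4 + 3 = 7.

7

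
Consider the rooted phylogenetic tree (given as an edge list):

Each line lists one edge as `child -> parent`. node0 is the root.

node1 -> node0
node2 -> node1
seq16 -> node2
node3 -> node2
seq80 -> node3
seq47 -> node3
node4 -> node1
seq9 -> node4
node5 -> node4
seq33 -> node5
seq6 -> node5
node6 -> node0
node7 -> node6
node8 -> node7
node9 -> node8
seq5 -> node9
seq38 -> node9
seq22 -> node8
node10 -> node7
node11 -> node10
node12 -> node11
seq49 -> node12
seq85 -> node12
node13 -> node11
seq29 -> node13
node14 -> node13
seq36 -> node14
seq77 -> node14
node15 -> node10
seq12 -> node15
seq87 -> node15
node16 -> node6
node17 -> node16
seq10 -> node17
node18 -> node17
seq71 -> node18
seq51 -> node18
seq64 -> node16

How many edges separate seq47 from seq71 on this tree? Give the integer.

9

The MRCA of seq47 and seq71 is the root of the tree.
From seq47 up to that node: 4 branches. From seq71 up to the same node: 5 branches. Total: 4 + 5 = 9.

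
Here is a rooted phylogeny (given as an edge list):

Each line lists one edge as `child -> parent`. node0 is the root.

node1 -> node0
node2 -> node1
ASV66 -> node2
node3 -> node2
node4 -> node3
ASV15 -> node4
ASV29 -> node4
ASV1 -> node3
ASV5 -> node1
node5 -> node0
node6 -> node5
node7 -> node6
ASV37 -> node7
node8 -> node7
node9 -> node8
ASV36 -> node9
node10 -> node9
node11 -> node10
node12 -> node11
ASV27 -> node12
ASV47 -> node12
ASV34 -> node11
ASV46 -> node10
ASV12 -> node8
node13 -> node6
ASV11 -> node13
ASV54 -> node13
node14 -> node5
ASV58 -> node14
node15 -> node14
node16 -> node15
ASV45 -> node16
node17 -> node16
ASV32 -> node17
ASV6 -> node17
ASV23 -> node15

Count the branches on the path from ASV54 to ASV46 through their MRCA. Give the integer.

The MRCA of ASV54 and ASV46 is the node subtending ((ASV37,((ASV36,(((ASV27,ASV47),ASV34),ASV46)),ASV12)),(ASV11,ASV54)).
From ASV54 up to that node: 2 branches. From ASV46 up to the same node: 5 branches. Total: 2 + 5 = 7.

7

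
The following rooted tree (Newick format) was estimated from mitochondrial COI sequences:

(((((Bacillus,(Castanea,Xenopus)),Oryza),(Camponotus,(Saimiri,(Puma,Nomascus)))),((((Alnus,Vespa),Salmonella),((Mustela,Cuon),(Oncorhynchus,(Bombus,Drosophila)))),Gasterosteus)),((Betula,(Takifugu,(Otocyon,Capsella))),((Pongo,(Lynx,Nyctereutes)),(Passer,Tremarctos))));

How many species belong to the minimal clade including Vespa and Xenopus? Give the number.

The MRCA of Vespa and Xenopus is the node subtending ((((Bacillus,(Castanea,Xenopus)),Oryza),(Camponotus,(Saimiri,(Puma,Nomascus)))),((((Alnus,Vespa),Salmonella),((Mustela,Cuon),(Oncorhynchus,(Bombus,Drosophila)))),Gasterosteus)).
That clade contains 17 terminal taxa: Alnus, Bacillus, Bombus, Camponotus, Castanea, Cuon, Drosophila, Gasterosteus, Mustela, Nomascus, Oncorhynchus, Oryza, Puma, Saimiri, Salmonella, Vespa, Xenopus.

17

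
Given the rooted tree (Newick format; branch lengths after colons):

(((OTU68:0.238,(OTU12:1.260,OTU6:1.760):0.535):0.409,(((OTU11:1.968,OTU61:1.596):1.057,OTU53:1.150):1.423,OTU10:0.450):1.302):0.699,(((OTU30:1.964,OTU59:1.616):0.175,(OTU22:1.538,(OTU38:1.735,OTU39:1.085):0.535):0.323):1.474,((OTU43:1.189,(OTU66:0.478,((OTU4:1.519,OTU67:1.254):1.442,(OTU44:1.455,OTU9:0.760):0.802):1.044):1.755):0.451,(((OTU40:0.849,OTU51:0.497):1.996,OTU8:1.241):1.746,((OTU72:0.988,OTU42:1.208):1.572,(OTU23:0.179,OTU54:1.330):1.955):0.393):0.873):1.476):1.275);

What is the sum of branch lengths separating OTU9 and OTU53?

12.137

The path runs OTU9 → … → MRCA → … → OTU53; the MRCA is the root of the tree.
Branch lengths along that path: 0.760 + 0.802 + 1.044 + 1.755 + 0.451 + 1.476 + 1.275 + 0.699 + 1.302 + 1.423 + 1.150 = 12.137.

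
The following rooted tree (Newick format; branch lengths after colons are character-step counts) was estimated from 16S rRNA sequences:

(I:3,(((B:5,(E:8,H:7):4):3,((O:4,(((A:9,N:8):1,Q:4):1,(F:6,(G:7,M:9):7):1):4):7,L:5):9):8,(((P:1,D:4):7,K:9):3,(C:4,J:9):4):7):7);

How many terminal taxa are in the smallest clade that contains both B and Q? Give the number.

11

The MRCA of B and Q is the node subtending ((B,(E,H)),((O,(((A,N),Q),(F,(G,M)))),L)).
That clade contains 11 terminal taxa: A, B, E, F, G, H, L, M, N, O, Q.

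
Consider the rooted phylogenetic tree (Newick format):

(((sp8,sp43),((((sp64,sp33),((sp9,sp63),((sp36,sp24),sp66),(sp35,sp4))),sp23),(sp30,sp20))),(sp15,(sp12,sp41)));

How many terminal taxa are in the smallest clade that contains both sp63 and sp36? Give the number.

The MRCA of sp63 and sp36 is the node subtending ((sp9,sp63),((sp36,sp24),sp66),(sp35,sp4)).
That clade contains 7 terminal taxa: sp24, sp35, sp36, sp4, sp63, sp66, sp9.

7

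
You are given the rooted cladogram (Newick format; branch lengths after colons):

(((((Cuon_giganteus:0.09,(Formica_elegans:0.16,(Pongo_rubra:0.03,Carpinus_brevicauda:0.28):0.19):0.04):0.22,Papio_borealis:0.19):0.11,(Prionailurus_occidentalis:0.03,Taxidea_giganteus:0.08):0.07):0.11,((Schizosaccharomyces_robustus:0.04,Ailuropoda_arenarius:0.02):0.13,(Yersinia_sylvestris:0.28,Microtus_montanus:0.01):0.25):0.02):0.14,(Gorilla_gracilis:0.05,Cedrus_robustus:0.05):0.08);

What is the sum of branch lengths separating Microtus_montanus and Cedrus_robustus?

0.55

The path runs Microtus_montanus → … → MRCA → … → Cedrus_robustus; the MRCA is the root of the tree.
Branch lengths along that path: 0.01 + 0.25 + 0.02 + 0.14 + 0.08 + 0.05 = 0.55.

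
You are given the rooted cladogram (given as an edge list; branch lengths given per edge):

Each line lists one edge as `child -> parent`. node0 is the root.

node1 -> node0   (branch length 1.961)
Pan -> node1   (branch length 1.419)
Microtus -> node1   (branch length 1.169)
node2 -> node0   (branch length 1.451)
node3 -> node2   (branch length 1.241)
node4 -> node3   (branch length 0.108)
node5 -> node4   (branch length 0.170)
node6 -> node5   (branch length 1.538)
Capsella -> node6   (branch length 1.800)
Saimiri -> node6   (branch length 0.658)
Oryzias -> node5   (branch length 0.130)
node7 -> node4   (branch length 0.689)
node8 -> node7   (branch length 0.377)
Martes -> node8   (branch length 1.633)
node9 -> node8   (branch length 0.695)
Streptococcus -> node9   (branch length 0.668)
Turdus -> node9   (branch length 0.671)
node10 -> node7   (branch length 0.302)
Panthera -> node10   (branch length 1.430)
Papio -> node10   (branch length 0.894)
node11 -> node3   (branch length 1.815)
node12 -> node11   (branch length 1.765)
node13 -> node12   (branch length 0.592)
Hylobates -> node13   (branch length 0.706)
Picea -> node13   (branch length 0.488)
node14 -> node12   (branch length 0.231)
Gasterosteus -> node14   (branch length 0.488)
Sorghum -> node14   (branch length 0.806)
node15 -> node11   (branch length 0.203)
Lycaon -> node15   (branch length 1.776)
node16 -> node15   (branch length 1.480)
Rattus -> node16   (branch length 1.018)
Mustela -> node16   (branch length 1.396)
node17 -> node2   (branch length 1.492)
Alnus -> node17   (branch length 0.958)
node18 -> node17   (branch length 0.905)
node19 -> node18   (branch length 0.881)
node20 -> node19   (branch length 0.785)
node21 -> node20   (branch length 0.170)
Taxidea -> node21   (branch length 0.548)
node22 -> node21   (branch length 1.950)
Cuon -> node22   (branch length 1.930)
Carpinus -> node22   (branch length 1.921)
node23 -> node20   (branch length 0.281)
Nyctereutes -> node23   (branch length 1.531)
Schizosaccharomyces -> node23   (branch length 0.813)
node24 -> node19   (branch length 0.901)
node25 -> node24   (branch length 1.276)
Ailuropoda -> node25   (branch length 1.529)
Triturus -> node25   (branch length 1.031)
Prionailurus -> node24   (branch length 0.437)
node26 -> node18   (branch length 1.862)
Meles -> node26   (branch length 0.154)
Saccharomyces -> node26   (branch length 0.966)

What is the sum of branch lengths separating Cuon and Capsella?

The path runs Cuon → … → MRCA → … → Capsella; the MRCA is the node subtending (((((Capsella,Saimiri),Oryzias),((Martes,(Streptococcus,Turdus)),(Panthera,Papio))),(((Hylobates,Picea),(Gasterosteus,Sorghum)),(Lycaon,(Rattus,Mustela)))),(Alnus,((((Taxidea,(Cuon,Carpinus)),(Nyctereutes,Schizosaccharomyces)),((Ailuropoda,Triturus),Prionailurus)),(Meles,Saccharomyces)))).
Branch lengths along that path: 1.930 + 1.950 + 0.170 + 0.785 + 0.881 + 0.905 + 1.492 + 1.241 + 0.108 + 0.170 + 1.538 + 1.800 = 12.970.

12.970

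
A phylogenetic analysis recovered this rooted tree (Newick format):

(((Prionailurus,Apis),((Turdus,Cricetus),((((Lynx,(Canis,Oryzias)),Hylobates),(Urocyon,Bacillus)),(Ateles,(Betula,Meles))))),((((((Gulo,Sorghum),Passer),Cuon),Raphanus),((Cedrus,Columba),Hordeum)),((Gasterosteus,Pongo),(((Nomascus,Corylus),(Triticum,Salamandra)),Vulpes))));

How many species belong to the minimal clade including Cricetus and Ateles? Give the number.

11

The MRCA of Cricetus and Ateles is the node subtending ((Turdus,Cricetus),((((Lynx,(Canis,Oryzias)),Hylobates),(Urocyon,Bacillus)),(Ateles,(Betula,Meles)))).
That clade contains 11 terminal taxa: Ateles, Bacillus, Betula, Canis, Cricetus, Hylobates, Lynx, Meles, Oryzias, Turdus, Urocyon.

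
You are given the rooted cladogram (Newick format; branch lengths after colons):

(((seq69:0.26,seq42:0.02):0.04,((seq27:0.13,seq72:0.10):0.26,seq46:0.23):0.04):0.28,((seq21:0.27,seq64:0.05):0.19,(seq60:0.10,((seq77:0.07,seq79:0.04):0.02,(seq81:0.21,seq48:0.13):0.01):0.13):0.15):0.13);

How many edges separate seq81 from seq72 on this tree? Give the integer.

9

The MRCA of seq81 and seq72 is the root of the tree.
From seq81 up to that node: 5 branches. From seq72 up to the same node: 4 branches. Total: 5 + 4 = 9.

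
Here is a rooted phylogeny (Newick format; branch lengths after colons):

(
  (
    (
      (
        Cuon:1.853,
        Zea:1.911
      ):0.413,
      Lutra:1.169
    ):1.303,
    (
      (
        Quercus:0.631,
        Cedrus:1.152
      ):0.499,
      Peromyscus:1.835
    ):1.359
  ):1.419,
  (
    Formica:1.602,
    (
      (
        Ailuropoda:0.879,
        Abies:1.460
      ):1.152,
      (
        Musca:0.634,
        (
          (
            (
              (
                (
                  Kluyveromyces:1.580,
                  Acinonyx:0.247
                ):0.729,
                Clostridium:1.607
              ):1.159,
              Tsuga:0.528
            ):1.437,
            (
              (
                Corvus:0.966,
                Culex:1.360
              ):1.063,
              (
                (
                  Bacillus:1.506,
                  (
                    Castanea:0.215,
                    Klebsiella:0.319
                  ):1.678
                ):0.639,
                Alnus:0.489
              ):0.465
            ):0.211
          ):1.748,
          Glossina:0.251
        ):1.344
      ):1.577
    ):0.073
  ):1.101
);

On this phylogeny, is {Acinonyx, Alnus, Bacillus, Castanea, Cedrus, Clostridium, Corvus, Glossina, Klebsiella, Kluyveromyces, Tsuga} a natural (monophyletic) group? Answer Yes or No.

The MRCA of the listed taxa is the root, so the smallest clade containing them is the whole tree.
That clade also contains Abies, Ailuropoda, Culex, Cuon, Formica, Lutra, Musca, Peromyscus, Quercus, Zea, which are not in the proposed group, so the group is not monophyletic.

No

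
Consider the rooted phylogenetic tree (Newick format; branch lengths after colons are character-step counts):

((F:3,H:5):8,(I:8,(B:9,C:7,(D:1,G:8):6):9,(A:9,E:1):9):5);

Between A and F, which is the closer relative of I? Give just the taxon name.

A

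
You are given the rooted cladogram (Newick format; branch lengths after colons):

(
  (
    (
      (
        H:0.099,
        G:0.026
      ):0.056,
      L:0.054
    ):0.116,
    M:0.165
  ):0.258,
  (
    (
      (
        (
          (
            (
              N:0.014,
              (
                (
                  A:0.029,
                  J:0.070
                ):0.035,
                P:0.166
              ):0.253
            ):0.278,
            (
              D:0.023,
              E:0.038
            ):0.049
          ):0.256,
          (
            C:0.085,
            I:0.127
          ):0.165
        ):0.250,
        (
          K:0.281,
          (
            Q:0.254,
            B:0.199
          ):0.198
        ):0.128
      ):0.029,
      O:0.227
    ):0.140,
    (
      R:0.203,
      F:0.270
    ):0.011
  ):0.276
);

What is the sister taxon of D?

D attaches to the tree at the node subtending (D,E).
The other lineage descending from that same node — the sister group — is the single tip E.

E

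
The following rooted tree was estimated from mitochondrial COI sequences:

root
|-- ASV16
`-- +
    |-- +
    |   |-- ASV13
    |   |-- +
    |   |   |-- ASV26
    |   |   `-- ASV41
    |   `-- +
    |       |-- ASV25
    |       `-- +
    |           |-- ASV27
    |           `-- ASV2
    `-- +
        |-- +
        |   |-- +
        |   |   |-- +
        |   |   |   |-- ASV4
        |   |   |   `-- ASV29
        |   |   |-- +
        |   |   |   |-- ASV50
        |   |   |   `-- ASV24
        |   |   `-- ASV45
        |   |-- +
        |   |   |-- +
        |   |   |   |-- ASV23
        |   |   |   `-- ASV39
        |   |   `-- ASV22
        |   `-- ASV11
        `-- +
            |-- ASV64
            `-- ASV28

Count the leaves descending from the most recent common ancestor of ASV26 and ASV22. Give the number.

17

The MRCA of ASV26 and ASV22 is the node subtending ((ASV13,(ASV26,ASV41),(ASV25,(ASV27,ASV2))),((((ASV4,ASV29),(ASV50,ASV24),ASV45),((ASV23,ASV39),ASV22),ASV11),(ASV64,ASV28))).
That clade contains 17 terminal taxa: ASV11, ASV13, ASV2, ASV22, ASV23, ASV24, ASV25, ASV26, ASV27, ASV28, ASV29, ASV39, ASV4, ASV41, ASV45, ASV50, ASV64.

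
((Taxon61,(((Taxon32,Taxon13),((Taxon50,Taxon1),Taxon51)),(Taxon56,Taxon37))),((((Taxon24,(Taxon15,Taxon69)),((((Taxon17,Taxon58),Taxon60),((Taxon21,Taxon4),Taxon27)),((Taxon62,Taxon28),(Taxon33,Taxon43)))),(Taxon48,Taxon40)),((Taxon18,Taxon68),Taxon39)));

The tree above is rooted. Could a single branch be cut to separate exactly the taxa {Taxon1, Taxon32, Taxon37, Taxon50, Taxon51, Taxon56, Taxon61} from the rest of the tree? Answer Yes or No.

The MRCA of the listed taxa subtends (Taxon61,(((Taxon32,Taxon13),((Taxon50,Taxon1),Taxon51)),(Taxon56,Taxon37))).
That clade also contains Taxon13, which is not in the proposed group, so the group is not monophyletic.

No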